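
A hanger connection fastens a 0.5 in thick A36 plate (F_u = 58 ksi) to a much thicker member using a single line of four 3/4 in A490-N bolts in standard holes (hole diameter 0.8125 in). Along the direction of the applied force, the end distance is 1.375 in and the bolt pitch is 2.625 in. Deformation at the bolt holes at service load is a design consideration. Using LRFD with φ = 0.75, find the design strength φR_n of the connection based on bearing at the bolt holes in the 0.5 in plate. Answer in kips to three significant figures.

143 kips

Per bolt r_n = 1.2 l_c t F_u ≤ 2.4 d t F_u; upper limit = 2.4 × 0.75 × 0.5 × 58 = 52.2 kips.
Edge bolt: l_c = 1.375 − 0.8125/2 = 0.9688 in → 1.2 × 0.9688 × 0.5 × 58 = 33.71 → r_n = 33.71 kips.
Interior bolts: l_c = 2.625 − 0.8125 = 1.812 in → 1.2 × 1.812 × 0.5 × 58 = 63.07 → r_n = 52.2 kips.
R_n = 1 × 33.71 + 3 × 52.2 = 190.3 kips.
Design strength φR_n = 0.75 × 190.3 = 143 kips.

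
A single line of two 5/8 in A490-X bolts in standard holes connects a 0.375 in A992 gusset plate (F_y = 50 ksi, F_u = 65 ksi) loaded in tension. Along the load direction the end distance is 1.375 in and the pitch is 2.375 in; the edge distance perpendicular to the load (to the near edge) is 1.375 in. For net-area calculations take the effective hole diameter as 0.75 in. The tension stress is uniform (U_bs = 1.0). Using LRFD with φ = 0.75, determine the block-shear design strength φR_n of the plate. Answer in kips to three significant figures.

47.1 kips

Shear plane L_v = 1.375 + 1·2.375 = 3.75 in; A_gv = 3.75 × 0.375 = 1.406 in².
A_nv = (3.75 − 1.5·0.75) × 0.375 = 0.9844 in².
A_nt = (1.375 − 0.5·0.75) × 0.375 = 0.375 in².
0.6 F_u A_nv = 38.39 kips; 0.6 F_y A_gv = 42.19 kips → shear rupture governs the shear term.
R_n = 38.39 + 1.0 × 65 × 0.375 = 62.77 kips.
Design strength φR_n = 0.75 × 62.77 = 47.1 kips.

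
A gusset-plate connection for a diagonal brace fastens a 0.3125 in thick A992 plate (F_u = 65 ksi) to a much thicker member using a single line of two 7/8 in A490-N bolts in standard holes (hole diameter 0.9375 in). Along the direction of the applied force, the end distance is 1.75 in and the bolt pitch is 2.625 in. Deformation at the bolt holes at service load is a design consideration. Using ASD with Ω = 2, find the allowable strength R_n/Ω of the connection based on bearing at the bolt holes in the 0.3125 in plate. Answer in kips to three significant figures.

36.2 kips

Per bolt r_n = 1.2 l_c t F_u ≤ 2.4 d t F_u; upper limit = 2.4 × 0.875 × 0.3125 × 65 = 42.66 kips.
Edge bolt: l_c = 1.75 − 0.9375/2 = 1.281 in → 1.2 × 1.281 × 0.3125 × 65 = 31.23 → r_n = 31.23 kips.
Interior bolts: l_c = 2.625 − 0.9375 = 1.688 in → 1.2 × 1.688 × 0.3125 × 65 = 41.13 → r_n = 41.13 kips.
R_n = 1 × 31.23 + 1 × 41.13 = 72.36 kips.
Allowable strength R_n/Ω = 72.36 / 2 = 36.2 kips.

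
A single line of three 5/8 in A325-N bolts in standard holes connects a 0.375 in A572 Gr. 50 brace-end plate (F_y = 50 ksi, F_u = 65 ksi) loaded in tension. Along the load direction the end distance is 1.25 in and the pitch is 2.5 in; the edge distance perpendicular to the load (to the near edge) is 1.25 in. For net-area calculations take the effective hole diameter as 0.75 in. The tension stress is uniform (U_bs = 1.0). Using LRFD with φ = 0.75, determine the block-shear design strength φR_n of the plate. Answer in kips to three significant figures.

Shear plane L_v = 1.25 + 2·2.5 = 6.25 in; A_gv = 6.25 × 0.375 = 2.344 in².
A_nv = (6.25 − 2.5·0.75) × 0.375 = 1.641 in².
A_nt = (1.25 − 0.5·0.75) × 0.375 = 0.3281 in².
0.6 F_u A_nv = 63.98 kips; 0.6 F_y A_gv = 70.31 kips → shear rupture governs the shear term.
R_n = 63.98 + 1.0 × 65 × 0.3281 = 85.31 kips.
Design strength φR_n = 0.75 × 85.31 = 64 kips.

64 kips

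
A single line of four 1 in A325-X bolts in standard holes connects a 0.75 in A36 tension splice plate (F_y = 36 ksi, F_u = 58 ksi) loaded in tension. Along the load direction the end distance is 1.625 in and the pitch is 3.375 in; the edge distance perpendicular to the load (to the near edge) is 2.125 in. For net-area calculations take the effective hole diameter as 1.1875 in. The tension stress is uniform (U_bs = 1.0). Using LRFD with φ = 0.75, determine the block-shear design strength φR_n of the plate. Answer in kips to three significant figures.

193 kips

Shear plane L_v = 1.625 + 3·3.375 = 11.75 in; A_gv = 11.75 × 0.75 = 8.812 in².
A_nv = (11.75 − 3.5·1.1875) × 0.75 = 5.695 in².
A_nt = (2.125 − 0.5·1.1875) × 0.75 = 1.148 in².
0.6 F_u A_nv = 198.2 kips; 0.6 F_y A_gv = 190.3 kips → shear yielding governs the shear term.
R_n = 190.3 + 1.0 × 58 × 1.148 = 257 kips.
Design strength φR_n = 0.75 × 257 = 193 kips.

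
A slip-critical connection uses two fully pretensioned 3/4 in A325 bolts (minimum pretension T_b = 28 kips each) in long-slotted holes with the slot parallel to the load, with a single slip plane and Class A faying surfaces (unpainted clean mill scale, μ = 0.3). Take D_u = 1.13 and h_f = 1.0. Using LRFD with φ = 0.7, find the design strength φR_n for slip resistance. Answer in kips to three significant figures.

R_n = μ · D_u · h_f · T_b · n_s · n_b = 0.3 × 1.13 × 1.0 × 28 × 1 × 2 = 18.98 kips.
Design strength φR_n = 0.7 × 18.98 = 13.3 kips.

13.3 kips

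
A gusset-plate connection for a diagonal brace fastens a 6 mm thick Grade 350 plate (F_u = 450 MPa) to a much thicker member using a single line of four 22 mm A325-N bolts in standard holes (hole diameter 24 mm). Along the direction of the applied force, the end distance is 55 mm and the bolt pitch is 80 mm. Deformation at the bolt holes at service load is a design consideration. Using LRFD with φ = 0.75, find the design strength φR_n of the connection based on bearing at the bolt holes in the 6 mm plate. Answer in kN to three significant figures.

Per bolt r_n = 1.2 l_c t F_u ≤ 2.4 d t F_u; upper limit = 2.4 × 22 × 6 × 450 / 1000 = 142.6 kN.
Edge bolt: l_c = 55 − 24/2 = 43 mm → 1.2 × 43 × 6 × 450 / 1000 = 139.3 → r_n = 139.3 kN.
Interior bolts: l_c = 80 − 24 = 56 mm → 1.2 × 56 × 6 × 450 / 1000 = 181.4 → r_n = 142.6 kN.
R_n = 1 × 139.3 + 3 × 142.6 = 567 kN.
Design strength φR_n = 0.75 × 567 = 425 kN.

425 kN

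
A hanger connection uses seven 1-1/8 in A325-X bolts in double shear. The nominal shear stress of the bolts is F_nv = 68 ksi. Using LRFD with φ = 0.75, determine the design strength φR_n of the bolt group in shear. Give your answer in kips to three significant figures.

710 kips

A_b = π × 1.125² / 4 = 0.994 in².
R_n = F_nv · A_b · n · n_s = 68 × 0.994 × 7 × 2 = 946.3 kips.
Design strength φR_n = 0.75 × 946.3 = 710 kips.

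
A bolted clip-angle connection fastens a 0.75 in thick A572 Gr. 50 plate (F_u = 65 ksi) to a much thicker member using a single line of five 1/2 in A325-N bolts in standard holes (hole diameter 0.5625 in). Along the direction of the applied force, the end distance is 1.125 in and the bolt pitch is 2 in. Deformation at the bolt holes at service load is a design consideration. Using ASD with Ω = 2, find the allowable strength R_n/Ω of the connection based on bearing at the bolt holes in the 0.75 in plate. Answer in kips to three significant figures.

Per bolt r_n = 1.2 l_c t F_u ≤ 2.4 d t F_u; upper limit = 2.4 × 0.5 × 0.75 × 65 = 58.5 kips.
Edge bolt: l_c = 1.125 − 0.5625/2 = 0.8438 in → 1.2 × 0.8438 × 0.75 × 65 = 49.36 → r_n = 49.36 kips.
Interior bolts: l_c = 2 − 0.5625 = 1.438 in → 1.2 × 1.438 × 0.75 × 65 = 84.09 → r_n = 58.5 kips.
R_n = 1 × 49.36 + 4 × 58.5 = 283.4 kips.
Allowable strength R_n/Ω = 283.4 / 2 = 142 kips.

142 kips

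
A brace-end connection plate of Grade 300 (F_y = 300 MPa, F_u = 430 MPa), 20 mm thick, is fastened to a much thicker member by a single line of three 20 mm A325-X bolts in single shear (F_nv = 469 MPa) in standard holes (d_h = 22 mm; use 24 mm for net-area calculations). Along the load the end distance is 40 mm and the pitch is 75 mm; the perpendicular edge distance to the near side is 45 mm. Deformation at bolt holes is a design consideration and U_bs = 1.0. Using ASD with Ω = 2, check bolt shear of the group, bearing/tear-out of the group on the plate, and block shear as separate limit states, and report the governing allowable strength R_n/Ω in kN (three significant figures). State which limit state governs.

Bolt shear: A_b = π·20²/4 = 314.2 mm²; R_n = 469 × 314.2 × 3 × 1 / 1000 = 442 kN → 442 / 2 = 221 kN.
Bearing: edge l_c = 29, r_n = 299.3 kN; interior l_c = 53, r_n = 412.8 kN; R_n = 299.3 + 2·412.8 = 1125 kN → 562 kN.
Block shear: A_gv = 3800, A_nv = 2600, A_nt = 660 mm²; R_n = min(0.6F_uA_nv, 0.6F_yA_gv) + U_bs·F_u·A_nt = 954.6 kN → 477 kN.
Bolt shear governs: 221 kN.

221 kN (bolt shear governs)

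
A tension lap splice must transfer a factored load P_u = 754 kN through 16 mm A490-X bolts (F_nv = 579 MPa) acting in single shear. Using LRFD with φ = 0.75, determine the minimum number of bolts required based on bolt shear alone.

9 bolts

A_b = π·16²/4 = 201.1 mm².
Per-bolt design strength φR_n = 0.75 × 579 × 201.1 × 1 / 1000 = 87.31 kN.
n ≥ 754 / 87.31 = 8.636 → use 9 bolts.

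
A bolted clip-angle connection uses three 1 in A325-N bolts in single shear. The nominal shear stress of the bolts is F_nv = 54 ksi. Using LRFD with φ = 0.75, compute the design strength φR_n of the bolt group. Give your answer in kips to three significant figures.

95.4 kips

A_b = π × 1² / 4 = 0.7854 in².
R_n = F_nv · A_b · n · n_s = 54 × 0.7854 × 3 × 1 = 127.2 kips.
Design strength φR_n = 0.75 × 127.2 = 95.4 kips.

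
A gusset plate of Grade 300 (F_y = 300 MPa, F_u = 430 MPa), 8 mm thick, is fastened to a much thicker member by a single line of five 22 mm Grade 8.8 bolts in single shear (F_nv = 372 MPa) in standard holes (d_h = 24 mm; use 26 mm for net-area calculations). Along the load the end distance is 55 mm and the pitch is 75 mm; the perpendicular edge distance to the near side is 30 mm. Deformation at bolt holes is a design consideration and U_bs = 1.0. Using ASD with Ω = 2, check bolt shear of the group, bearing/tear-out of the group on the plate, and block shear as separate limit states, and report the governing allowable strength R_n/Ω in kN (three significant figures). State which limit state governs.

Bolt shear: A_b = π·22²/4 = 380.1 mm²; R_n = 372 × 380.1 × 5 × 1 / 1000 = 707 kN → 707 / 2 = 354 kN.
Bearing: edge l_c = 43, r_n = 177.5 kN; interior l_c = 51, r_n = 181.6 kN; R_n = 177.5 + 4·181.6 = 904 kN → 452 kN.
Block shear: A_gv = 2840, A_nv = 1904, A_nt = 136 mm²; R_n = min(0.6F_uA_nv, 0.6F_yA_gv) + U_bs·F_u·A_nt = 549.7 kN → 275 kN.
Block shear governs: 275 kN.

275 kN (block shear governs)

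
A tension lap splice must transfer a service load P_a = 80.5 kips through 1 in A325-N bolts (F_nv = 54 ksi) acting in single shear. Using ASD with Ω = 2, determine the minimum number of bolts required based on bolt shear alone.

4 bolts

A_b = π·1²/4 = 0.7854 in².
Per-bolt allowable strength R_n/Ω = 54 × 0.7854 × 1 / 2 = 21.21 kips.
n ≥ 80.5 / 21.21 = 3.796 → use 4 bolts.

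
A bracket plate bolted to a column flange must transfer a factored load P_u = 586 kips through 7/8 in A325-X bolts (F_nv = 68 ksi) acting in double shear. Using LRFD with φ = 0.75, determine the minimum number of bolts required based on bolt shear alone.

10 bolts

A_b = π·0.875²/4 = 0.6013 in².
Per-bolt design strength φR_n = 0.75 × 68 × 0.6013 × 2 = 61.33 kips.
n ≥ 586 / 61.33 = 9.554 → use 10 bolts.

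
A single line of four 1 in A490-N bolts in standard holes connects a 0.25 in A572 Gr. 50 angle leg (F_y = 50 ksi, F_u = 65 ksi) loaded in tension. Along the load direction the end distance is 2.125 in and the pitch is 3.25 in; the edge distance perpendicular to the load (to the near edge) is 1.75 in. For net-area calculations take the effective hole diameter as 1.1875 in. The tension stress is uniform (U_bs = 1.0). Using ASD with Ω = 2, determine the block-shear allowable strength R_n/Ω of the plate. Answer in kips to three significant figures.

Shear plane L_v = 2.125 + 3·3.25 = 11.88 in; A_gv = 11.88 × 0.25 = 2.969 in².
A_nv = (11.88 − 3.5·1.1875) × 0.25 = 1.93 in².
A_nt = (1.75 − 0.5·1.1875) × 0.25 = 0.2891 in².
0.6 F_u A_nv = 75.26 kips; 0.6 F_y A_gv = 89.06 kips → shear rupture governs the shear term.
R_n = 75.26 + 1.0 × 65 × 0.2891 = 94.05 kips.
Allowable strength R_n/Ω = 94.05 / 2 = 47 kips.

47 kips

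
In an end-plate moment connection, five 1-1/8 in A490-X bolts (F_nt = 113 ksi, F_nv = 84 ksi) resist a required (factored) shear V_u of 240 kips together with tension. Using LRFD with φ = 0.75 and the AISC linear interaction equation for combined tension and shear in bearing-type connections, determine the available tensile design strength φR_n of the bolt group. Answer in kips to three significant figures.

225 kips

A_b = π·1.125²/4 = 0.994 in²; f_rv = 240 / (5 × 0.994) = 48.29 ksi.
F'_nt = 1.3 F_nt − (F_nt / φF_nv) f_rv = 1.3·113 − (113/(0.75·84))·48.29 = 60.29 ksi, capped at F_nt → F'_nt = 60.29 ksi.
R_n = F'_nt · A_b · n = 60.29 × 0.994 × 5 = 299.6 kips.
Design strength φR_n = 0.75 × 299.6 = 225 kips.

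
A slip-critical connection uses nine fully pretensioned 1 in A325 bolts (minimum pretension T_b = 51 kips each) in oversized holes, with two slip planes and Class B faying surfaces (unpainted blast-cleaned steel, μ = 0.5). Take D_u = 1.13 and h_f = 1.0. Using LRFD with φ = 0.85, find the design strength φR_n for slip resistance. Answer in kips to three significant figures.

R_n = μ · D_u · h_f · T_b · n_s · n_b = 0.5 × 1.13 × 1.0 × 51 × 2 × 9 = 518.7 kips.
Design strength φR_n = 0.85 × 518.7 = 441 kips.

441 kips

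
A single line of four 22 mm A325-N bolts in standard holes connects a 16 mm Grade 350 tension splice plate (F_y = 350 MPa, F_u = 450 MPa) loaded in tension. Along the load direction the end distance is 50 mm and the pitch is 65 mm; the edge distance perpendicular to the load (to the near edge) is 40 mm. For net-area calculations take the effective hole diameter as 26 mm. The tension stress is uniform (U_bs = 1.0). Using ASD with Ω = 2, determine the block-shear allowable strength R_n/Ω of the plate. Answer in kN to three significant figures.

Shear plane L_v = 50 + 3·65 = 245 mm; A_gv = 245 × 16 = 3920 mm².
A_nv = (245 − 3.5·26) × 16 = 2464 mm².
A_nt = (40 − 0.5·26) × 16 = 432 mm².
0.6 F_u A_nv = 665.3 kN; 0.6 F_y A_gv = 823.2 kN → shear rupture governs the shear term.
R_n = 665.3 + 1.0 × 450 × 432 / 1000 = 859.7 kN.
Allowable strength R_n/Ω = 859.7 / 2 = 430 kN.

430 kN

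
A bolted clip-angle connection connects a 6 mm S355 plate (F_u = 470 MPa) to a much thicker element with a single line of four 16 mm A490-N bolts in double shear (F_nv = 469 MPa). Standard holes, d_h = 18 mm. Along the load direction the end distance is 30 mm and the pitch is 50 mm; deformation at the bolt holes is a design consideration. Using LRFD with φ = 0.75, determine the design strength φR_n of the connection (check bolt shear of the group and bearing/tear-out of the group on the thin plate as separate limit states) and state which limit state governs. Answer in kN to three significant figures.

Bolt shear: A_b = π·16²/4 = 201.1 mm²; R_n = 469 × 201.1 × 4 × 2 / 1000 = 754.4 kN → 0.75 × 754.4 = 566 kN.
Bearing (1.2 l_c t F_u ≤ 2.4 d t F_u): upper limit = 2.4·16·6·470 / 1000 = 108.3 kN.
  Edge l_c = 30 − 18/2 = 21 → r_n = 71.06 kN; interior l_c = 50 − 18 = 32 → r_n = 108.3 kN.
  R_n,bearing = 1·71.06 + 3·108.3 = 395.9 kN → 0.75 × 395.9 = 297 kN.
Bearing governs: 297 kN.

297 kN (bearing governs)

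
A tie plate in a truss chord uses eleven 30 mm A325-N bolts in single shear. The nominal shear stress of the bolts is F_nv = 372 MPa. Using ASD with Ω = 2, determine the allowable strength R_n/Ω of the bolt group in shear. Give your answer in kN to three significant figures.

A_b = π × 30² / 4 = 706.9 mm².
R_n = F_nv · A_b · n · n_s = 372 × 706.9 × 11 × 1 / 1000 = 2892 kN.
Allowable strength R_n/Ω = 2892 / 2 = 1450 kN.

1450 kN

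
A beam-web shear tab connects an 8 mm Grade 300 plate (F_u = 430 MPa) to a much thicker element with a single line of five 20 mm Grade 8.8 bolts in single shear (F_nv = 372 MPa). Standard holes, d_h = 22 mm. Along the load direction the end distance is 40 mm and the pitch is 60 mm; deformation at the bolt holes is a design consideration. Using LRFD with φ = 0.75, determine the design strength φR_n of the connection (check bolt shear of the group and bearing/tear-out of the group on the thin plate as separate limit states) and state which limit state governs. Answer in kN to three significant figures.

Bolt shear: A_b = π·20²/4 = 314.2 mm²; R_n = 372 × 314.2 × 5 × 1 / 1000 = 584.3 kN → 0.75 × 584.3 = 438 kN.
Bearing (1.2 l_c t F_u ≤ 2.4 d t F_u): upper limit = 2.4·20·8·430 / 1000 = 165.1 kN.
  Edge l_c = 40 − 22/2 = 29 → r_n = 119.7 kN; interior l_c = 60 − 22 = 38 → r_n = 156.9 kN.
  R_n,bearing = 1·119.7 + 4·156.9 = 747.2 kN → 0.75 × 747.2 = 560 kN.
Bolt shear governs: 438 kN.

438 kN (bolt shear governs)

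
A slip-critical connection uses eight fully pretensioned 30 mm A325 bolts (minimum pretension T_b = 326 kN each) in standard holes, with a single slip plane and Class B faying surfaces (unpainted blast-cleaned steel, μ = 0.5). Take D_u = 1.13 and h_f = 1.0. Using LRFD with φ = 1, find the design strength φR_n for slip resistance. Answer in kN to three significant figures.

1470 kN

R_n = μ · D_u · h_f · T_b · n_s · n_b = 0.5 × 1.13 × 1.0 × 326 × 1 × 8 = 1474 kN.
Design strength φR_n = 1 × 1474 = 1470 kN.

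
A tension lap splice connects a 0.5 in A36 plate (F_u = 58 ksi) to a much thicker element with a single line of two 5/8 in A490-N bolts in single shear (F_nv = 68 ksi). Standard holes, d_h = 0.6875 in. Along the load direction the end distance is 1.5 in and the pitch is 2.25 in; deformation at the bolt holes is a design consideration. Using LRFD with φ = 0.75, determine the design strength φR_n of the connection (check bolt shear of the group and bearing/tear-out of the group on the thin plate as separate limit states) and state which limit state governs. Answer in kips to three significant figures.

Bolt shear: A_b = π·0.625²/4 = 0.3068 in²; R_n = 68 × 0.3068 × 2 × 1 = 41.72 kips → 0.75 × 41.72 = 31.3 kips.
Bearing (1.2 l_c t F_u ≤ 2.4 d t F_u): upper limit = 2.4·0.625·0.5·58 = 43.5 kips.
  Edge l_c = 1.5 − 0.6875/2 = 1.156 → r_n = 40.24 kips; interior l_c = 2.25 − 0.6875 = 1.562 → r_n = 43.5 kips.
  R_n,bearing = 1·40.24 + 1·43.5 = 83.74 kips → 0.75 × 83.74 = 62.8 kips.
Bolt shear governs: 31.3 kips.

31.3 kips (bolt shear governs)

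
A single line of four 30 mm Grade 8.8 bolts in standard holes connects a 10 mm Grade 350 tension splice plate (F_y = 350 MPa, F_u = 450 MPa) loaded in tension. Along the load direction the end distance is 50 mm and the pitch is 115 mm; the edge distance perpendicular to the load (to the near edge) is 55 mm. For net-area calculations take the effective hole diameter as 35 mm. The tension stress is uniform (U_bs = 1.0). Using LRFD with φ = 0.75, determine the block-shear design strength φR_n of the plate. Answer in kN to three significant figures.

678 kN

Shear plane L_v = 50 + 3·115 = 395 mm; A_gv = 395 × 10 = 3950 mm².
A_nv = (395 − 3.5·35) × 10 = 2725 mm².
A_nt = (55 − 0.5·35) × 10 = 375 mm².
0.6 F_u A_nv = 735.8 kN; 0.6 F_y A_gv = 829.5 kN → shear rupture governs the shear term.
R_n = 735.8 + 1.0 × 450 × 375 / 1000 = 904.5 kN.
Design strength φR_n = 0.75 × 904.5 = 678 kN.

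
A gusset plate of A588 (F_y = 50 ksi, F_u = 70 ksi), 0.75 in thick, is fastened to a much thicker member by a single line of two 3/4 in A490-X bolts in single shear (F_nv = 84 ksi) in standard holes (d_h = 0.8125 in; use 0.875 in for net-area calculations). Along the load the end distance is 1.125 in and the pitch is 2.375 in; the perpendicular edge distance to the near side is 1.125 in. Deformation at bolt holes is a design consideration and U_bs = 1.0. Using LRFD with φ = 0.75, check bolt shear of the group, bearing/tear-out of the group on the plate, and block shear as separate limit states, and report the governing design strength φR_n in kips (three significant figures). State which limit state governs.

55.7 kips (bolt shear governs)

Bolt shear: A_b = π·0.75²/4 = 0.4418 in²; R_n = 84 × 0.4418 × 2 × 1 = 74.22 kips → 0.75 × 74.22 = 55.7 kips.
Bearing: edge l_c = 0.7188, r_n = 45.28 kips; interior l_c = 1.562, r_n = 94.5 kips; R_n = 45.28 + 1·94.5 = 139.8 kips → 105 kips.
Block shear: A_gv = 2.625, A_nv = 1.641, A_nt = 0.5156 in²; R_n = min(0.6F_uA_nv, 0.6F_yA_gv) + U_bs·F_u·A_nt = 105 kips → 78.8 kips.
Bolt shear governs: 55.7 kips.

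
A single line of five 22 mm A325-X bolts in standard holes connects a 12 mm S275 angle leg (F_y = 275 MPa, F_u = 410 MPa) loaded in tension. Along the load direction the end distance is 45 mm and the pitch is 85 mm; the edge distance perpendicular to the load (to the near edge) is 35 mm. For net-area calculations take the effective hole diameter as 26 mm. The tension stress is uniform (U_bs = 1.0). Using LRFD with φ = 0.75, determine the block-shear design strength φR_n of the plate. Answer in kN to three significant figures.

Shear plane L_v = 45 + 4·85 = 385 mm; A_gv = 385 × 12 = 4620 mm².
A_nv = (385 − 4.5·26) × 12 = 3216 mm².
A_nt = (35 − 0.5·26) × 12 = 264 mm².
0.6 F_u A_nv = 791.1 kN; 0.6 F_y A_gv = 762.3 kN → shear yielding governs the shear term.
R_n = 762.3 + 1.0 × 410 × 264 / 1000 = 870.5 kN.
Design strength φR_n = 0.75 × 870.5 = 653 kN.

653 kN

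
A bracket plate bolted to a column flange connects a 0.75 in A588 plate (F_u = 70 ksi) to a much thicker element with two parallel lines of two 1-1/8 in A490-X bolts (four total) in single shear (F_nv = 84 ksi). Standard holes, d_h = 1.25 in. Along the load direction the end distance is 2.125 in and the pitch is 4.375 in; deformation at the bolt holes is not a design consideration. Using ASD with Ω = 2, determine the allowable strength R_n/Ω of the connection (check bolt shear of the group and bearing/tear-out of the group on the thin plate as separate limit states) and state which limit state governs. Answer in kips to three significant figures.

Bolt shear: A_b = π·1.125²/4 = 0.994 in²; R_n = 84 × 0.994 × 4 × 1 = 334 kips → 334 / 2 = 167 kips.
Bearing (1.5 l_c t F_u ≤ 3.0 d t F_u): upper limit = 3.0·1.125·0.75·70 = 177.2 kips.
  Edge l_c = 2.125 − 1.25/2 = 1.5 → r_n = 118.1 kips; interior l_c = 4.375 − 1.25 = 3.125 → r_n = 177.2 kips.
  R_n,bearing = 2·118.1 + 2·177.2 = 590.6 kips → 590.6 / 2 = 295 kips.
Bolt shear governs: 167 kips.

167 kips (bolt shear governs)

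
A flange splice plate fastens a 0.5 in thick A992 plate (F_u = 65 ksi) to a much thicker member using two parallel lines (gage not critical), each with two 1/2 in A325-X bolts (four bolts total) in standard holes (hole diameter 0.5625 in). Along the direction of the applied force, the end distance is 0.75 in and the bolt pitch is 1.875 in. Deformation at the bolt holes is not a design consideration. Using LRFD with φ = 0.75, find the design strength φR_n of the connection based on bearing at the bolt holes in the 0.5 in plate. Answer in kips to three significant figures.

Per bolt r_n = 1.5 l_c t F_u ≤ 3.0 d t F_u; upper limit = 3.0 × 0.5 × 0.5 × 65 = 48.75 kips.
Edge bolt: l_c = 0.75 − 0.5625/2 = 0.4688 in → 1.5 × 0.4688 × 0.5 × 65 = 22.85 → r_n = 22.85 kips.
Interior bolts: l_c = 1.875 − 0.5625 = 1.312 in → 1.5 × 1.312 × 0.5 × 65 = 63.98 → r_n = 48.75 kips.
R_n = 2 × 22.85 + 2 × 48.75 = 143.2 kips.
Design strength φR_n = 0.75 × 143.2 = 107 kips.

107 kips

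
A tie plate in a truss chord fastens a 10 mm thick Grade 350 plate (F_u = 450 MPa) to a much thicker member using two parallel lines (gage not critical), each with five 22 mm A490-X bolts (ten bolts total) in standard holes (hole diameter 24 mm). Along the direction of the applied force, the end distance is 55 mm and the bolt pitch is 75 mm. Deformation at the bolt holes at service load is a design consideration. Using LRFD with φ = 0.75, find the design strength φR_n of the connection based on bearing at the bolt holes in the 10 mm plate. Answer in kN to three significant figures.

Per bolt r_n = 1.2 l_c t F_u ≤ 2.4 d t F_u; upper limit = 2.4 × 22 × 10 × 450 / 1000 = 237.6 kN.
Edge bolt: l_c = 55 − 24/2 = 43 mm → 1.2 × 43 × 10 × 450 / 1000 = 232.2 → r_n = 232.2 kN.
Interior bolts: l_c = 75 − 24 = 51 mm → 1.2 × 51 × 10 × 450 / 1000 = 275.4 → r_n = 237.6 kN.
R_n = 2 × 232.2 + 8 × 237.6 = 2365 kN.
Design strength φR_n = 0.75 × 2365 = 1770 kN.

1770 kN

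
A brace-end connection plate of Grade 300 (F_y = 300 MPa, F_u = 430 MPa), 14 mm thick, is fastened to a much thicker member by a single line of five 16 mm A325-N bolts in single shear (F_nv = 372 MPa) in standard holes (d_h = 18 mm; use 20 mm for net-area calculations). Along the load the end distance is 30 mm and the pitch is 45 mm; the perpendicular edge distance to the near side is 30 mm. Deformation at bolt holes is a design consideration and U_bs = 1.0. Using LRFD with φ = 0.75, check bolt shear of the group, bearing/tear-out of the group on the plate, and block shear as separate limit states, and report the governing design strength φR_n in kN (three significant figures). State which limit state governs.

280 kN (bolt shear governs)

Bolt shear: A_b = π·16²/4 = 201.1 mm²; R_n = 372 × 201.1 × 5 × 1 / 1000 = 374 kN → 0.75 × 374 = 280 kN.
Bearing: edge l_c = 21, r_n = 151.7 kN; interior l_c = 27, r_n = 195 kN; R_n = 151.7 + 4·195 = 931.9 kN → 699 kN.
Block shear: A_gv = 2940, A_nv = 1680, A_nt = 280 mm²; R_n = min(0.6F_uA_nv, 0.6F_yA_gv) + U_bs·F_u·A_nt = 553.8 kN → 415 kN.
Bolt shear governs: 280 kN.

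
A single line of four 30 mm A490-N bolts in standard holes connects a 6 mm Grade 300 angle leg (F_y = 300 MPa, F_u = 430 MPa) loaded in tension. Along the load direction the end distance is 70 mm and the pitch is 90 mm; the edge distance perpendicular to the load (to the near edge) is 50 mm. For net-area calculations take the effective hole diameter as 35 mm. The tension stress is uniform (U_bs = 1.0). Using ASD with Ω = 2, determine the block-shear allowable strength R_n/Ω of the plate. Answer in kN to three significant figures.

210 kN

Shear plane L_v = 70 + 3·90 = 340 mm; A_gv = 340 × 6 = 2040 mm².
A_nv = (340 − 3.5·35) × 6 = 1305 mm².
A_nt = (50 − 0.5·35) × 6 = 195 mm².
0.6 F_u A_nv = 336.7 kN; 0.6 F_y A_gv = 367.2 kN → shear rupture governs the shear term.
R_n = 336.7 + 1.0 × 430 × 195 / 1000 = 420.5 kN.
Allowable strength R_n/Ω = 420.5 / 2 = 210 kN.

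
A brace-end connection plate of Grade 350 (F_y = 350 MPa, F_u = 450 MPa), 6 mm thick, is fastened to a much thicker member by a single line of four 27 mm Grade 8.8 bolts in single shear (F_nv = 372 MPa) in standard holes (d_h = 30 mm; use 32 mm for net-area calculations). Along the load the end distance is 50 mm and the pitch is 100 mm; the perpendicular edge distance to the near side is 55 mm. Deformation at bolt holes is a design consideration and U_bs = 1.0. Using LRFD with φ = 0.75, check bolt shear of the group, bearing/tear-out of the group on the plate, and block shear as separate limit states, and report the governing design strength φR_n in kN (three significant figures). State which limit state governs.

368 kN (block shear governs)

Bolt shear: A_b = π·27²/4 = 572.6 mm²; R_n = 372 × 572.6 × 4 × 1 / 1000 = 852 kN → 0.75 × 852 = 639 kN.
Bearing: edge l_c = 35, r_n = 113.4 kN; interior l_c = 70, r_n = 175 kN; R_n = 113.4 + 3·175 = 638.3 kN → 479 kN.
Block shear: A_gv = 2100, A_nv = 1428, A_nt = 234 mm²; R_n = min(0.6F_uA_nv, 0.6F_yA_gv) + U_bs·F_u·A_nt = 490.9 kN → 368 kN.
Block shear governs: 368 kN.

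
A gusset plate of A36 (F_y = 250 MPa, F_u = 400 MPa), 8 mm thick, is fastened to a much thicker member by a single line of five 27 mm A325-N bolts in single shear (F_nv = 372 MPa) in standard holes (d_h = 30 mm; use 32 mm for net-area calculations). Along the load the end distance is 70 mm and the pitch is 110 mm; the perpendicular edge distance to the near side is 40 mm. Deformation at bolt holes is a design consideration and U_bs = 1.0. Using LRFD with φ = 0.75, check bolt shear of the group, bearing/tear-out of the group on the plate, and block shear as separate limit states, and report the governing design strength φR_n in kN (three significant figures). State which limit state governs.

Bolt shear: A_b = π·27²/4 = 572.6 mm²; R_n = 372 × 572.6 × 5 × 1 / 1000 = 1065 kN → 0.75 × 1065 = 799 kN.
Bearing: edge l_c = 55, r_n = 207.4 kN; interior l_c = 80, r_n = 207.4 kN; R_n = 207.4 + 4·207.4 = 1037 kN → 778 kN.
Block shear: A_gv = 4080, A_nv = 2928, A_nt = 192 mm²; R_n = min(0.6F_uA_nv, 0.6F_yA_gv) + U_bs·F_u·A_nt = 688.8 kN → 517 kN.
Block shear governs: 517 kN.

517 kN (block shear governs)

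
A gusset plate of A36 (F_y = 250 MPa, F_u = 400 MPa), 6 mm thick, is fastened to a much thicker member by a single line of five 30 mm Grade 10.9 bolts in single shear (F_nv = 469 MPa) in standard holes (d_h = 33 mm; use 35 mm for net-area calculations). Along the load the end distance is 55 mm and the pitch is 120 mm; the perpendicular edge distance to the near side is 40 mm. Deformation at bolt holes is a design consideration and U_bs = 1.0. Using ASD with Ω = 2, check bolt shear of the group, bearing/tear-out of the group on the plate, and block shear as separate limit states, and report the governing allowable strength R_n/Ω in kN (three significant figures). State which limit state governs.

268 kN (block shear governs)

Bolt shear: A_b = π·30²/4 = 706.9 mm²; R_n = 469 × 706.9 × 5 × 1 / 1000 = 1658 kN → 1658 / 2 = 829 kN.
Bearing: edge l_c = 38.5, r_n = 110.9 kN; interior l_c = 87, r_n = 172.8 kN; R_n = 110.9 + 4·172.8 = 802.1 kN → 401 kN.
Block shear: A_gv = 3210, A_nv = 2265, A_nt = 135 mm²; R_n = min(0.6F_uA_nv, 0.6F_yA_gv) + U_bs·F_u·A_nt = 535.5 kN → 268 kN.
Block shear governs: 268 kN.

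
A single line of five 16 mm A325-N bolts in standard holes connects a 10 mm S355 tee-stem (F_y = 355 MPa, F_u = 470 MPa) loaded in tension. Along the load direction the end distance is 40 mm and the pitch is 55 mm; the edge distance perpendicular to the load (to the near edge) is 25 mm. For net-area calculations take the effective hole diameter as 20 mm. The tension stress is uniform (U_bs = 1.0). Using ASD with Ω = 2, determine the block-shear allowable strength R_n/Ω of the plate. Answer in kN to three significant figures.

275 kN

Shear plane L_v = 40 + 4·55 = 260 mm; A_gv = 260 × 10 = 2600 mm².
A_nv = (260 − 4.5·20) × 10 = 1700 mm².
A_nt = (25 − 0.5·20) × 10 = 150 mm².
0.6 F_u A_nv = 479.4 kN; 0.6 F_y A_gv = 553.8 kN → shear rupture governs the shear term.
R_n = 479.4 + 1.0 × 470 × 150 / 1000 = 549.9 kN.
Allowable strength R_n/Ω = 549.9 / 2 = 275 kN.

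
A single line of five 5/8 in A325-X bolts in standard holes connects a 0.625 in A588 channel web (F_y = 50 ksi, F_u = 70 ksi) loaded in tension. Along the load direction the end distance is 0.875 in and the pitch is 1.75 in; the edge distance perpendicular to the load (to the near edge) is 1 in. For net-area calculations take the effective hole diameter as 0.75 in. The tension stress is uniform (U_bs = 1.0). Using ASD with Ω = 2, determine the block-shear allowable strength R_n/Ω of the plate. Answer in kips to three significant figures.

Shear plane L_v = 0.875 + 4·1.75 = 7.875 in; A_gv = 7.875 × 0.625 = 4.922 in².
A_nv = (7.875 − 4.5·0.75) × 0.625 = 2.812 in².
A_nt = (1 − 0.5·0.75) × 0.625 = 0.3906 in².
0.6 F_u A_nv = 118.1 kips; 0.6 F_y A_gv = 147.7 kips → shear rupture governs the shear term.
R_n = 118.1 + 1.0 × 70 × 0.3906 = 145.5 kips.
Allowable strength R_n/Ω = 145.5 / 2 = 72.7 kips.

72.7 kips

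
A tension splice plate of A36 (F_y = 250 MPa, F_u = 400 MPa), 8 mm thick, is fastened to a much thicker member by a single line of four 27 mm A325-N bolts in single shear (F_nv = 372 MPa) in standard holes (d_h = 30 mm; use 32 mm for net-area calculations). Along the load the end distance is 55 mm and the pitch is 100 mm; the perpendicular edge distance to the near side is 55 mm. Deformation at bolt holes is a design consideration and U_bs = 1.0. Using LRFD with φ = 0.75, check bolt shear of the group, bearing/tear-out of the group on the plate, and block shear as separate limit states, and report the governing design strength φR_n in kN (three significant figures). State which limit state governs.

Bolt shear: A_b = π·27²/4 = 572.6 mm²; R_n = 372 × 572.6 × 4 × 1 / 1000 = 852 kN → 0.75 × 852 = 639 kN.
Bearing: edge l_c = 40, r_n = 153.6 kN; interior l_c = 70, r_n = 207.4 kN; R_n = 153.6 + 3·207.4 = 775.7 kN → 582 kN.
Block shear: A_gv = 2840, A_nv = 1944, A_nt = 312 mm²; R_n = min(0.6F_uA_nv, 0.6F_yA_gv) + U_bs·F_u·A_nt = 550.8 kN → 413 kN.
Block shear governs: 413 kN.

413 kN (block shear governs)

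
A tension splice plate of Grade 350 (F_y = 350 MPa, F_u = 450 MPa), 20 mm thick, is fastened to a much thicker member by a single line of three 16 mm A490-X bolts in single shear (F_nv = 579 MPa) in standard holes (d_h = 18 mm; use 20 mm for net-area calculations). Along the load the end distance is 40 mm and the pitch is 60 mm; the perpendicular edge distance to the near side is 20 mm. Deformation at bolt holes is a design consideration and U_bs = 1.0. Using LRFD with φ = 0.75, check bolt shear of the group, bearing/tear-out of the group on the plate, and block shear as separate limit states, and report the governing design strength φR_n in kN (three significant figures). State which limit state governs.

262 kN (bolt shear governs)

Bolt shear: A_b = π·16²/4 = 201.1 mm²; R_n = 579 × 201.1 × 3 × 1 / 1000 = 349.2 kN → 0.75 × 349.2 = 262 kN.
Bearing: edge l_c = 31, r_n = 334.8 kN; interior l_c = 42, r_n = 345.6 kN; R_n = 334.8 + 2·345.6 = 1026 kN → 770 kN.
Block shear: A_gv = 3200, A_nv = 2200, A_nt = 200 mm²; R_n = min(0.6F_uA_nv, 0.6F_yA_gv) + U_bs·F_u·A_nt = 684 kN → 513 kN.
Bolt shear governs: 262 kN.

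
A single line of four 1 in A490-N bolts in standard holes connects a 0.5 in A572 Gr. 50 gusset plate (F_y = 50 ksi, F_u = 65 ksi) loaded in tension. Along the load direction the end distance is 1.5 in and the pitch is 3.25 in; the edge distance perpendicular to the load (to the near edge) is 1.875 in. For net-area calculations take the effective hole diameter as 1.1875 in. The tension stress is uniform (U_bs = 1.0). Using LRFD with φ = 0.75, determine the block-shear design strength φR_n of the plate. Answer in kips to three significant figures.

135 kips

Shear plane L_v = 1.5 + 3·3.25 = 11.25 in; A_gv = 11.25 × 0.5 = 5.625 in².
A_nv = (11.25 − 3.5·1.1875) × 0.5 = 3.547 in².
A_nt = (1.875 − 0.5·1.1875) × 0.5 = 0.6406 in².
0.6 F_u A_nv = 138.3 kips; 0.6 F_y A_gv = 168.8 kips → shear rupture governs the shear term.
R_n = 138.3 + 1.0 × 65 × 0.6406 = 180 kips.
Design strength φR_n = 0.75 × 180 = 135 kips.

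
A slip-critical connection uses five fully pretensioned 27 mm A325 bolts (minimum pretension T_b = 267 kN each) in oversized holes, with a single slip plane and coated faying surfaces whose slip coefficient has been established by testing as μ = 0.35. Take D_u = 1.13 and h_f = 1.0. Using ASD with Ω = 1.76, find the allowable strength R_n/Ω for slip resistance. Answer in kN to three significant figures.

R_n = μ · D_u · h_f · T_b · n_s · n_b = 0.35 × 1.13 × 1.0 × 267 × 1 × 5 = 528 kN.
Allowable strength R_n/Ω = 528 / 1.76 = 300 kN.

300 kN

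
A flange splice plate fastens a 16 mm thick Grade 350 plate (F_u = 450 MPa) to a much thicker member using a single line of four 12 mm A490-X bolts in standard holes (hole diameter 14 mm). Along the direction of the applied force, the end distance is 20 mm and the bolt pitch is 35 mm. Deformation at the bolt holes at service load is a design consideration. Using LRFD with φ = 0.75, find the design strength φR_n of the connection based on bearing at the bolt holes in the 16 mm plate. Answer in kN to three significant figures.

Per bolt r_n = 1.2 l_c t F_u ≤ 2.4 d t F_u; upper limit = 2.4 × 12 × 16 × 450 / 1000 = 207.4 kN.
Edge bolt: l_c = 20 − 14/2 = 13 mm → 1.2 × 13 × 16 × 450 / 1000 = 112.3 → r_n = 112.3 kN.
Interior bolts: l_c = 35 − 14 = 21 mm → 1.2 × 21 × 16 × 450 / 1000 = 181.4 → r_n = 181.4 kN.
R_n = 1 × 112.3 + 3 × 181.4 = 656.6 kN.
Design strength φR_n = 0.75 × 656.6 = 492 kN.

492 kN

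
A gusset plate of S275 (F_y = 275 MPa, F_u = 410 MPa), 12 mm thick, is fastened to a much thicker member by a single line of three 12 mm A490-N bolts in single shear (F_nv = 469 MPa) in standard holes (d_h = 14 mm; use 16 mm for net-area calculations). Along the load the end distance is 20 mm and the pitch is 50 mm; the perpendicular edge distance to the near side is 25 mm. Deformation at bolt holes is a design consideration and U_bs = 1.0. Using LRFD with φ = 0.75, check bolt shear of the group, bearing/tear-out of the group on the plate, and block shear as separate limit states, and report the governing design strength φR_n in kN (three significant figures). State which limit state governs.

Bolt shear: A_b = π·12²/4 = 113.1 mm²; R_n = 469 × 113.1 × 3 × 1 / 1000 = 159.1 kN → 0.75 × 159.1 = 119 kN.
Bearing: edge l_c = 13, r_n = 76.75 kN; interior l_c = 36, r_n = 141.7 kN; R_n = 76.75 + 2·141.7 = 360.1 kN → 270 kN.
Block shear: A_gv = 1440, A_nv = 960, A_nt = 204 mm²; R_n = min(0.6F_uA_nv, 0.6F_yA_gv) + U_bs·F_u·A_nt = 319.8 kN → 240 kN.
Bolt shear governs: 119 kN.

119 kN (bolt shear governs)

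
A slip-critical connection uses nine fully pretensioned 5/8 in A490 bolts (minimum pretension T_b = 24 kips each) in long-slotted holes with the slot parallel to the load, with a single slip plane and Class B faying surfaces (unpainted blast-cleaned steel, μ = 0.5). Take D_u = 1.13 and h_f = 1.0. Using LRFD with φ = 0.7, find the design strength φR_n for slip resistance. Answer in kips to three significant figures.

85.4 kips

R_n = μ · D_u · h_f · T_b · n_s · n_b = 0.5 × 1.13 × 1.0 × 24 × 1 × 9 = 122 kips.
Design strength φR_n = 0.7 × 122 = 85.4 kips.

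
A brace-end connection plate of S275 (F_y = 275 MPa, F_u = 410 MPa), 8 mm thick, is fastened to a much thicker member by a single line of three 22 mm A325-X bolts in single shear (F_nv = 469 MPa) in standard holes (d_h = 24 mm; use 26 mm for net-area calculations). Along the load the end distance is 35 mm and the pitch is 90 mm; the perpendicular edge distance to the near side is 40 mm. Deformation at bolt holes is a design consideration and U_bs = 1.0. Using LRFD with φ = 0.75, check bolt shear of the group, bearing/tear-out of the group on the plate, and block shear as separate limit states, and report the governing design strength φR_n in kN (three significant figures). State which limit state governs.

279 kN (block shear governs)

Bolt shear: A_b = π·22²/4 = 380.1 mm²; R_n = 469 × 380.1 × 3 × 1 / 1000 = 534.8 kN → 0.75 × 534.8 = 401 kN.
Bearing: edge l_c = 23, r_n = 90.53 kN; interior l_c = 66, r_n = 173.2 kN; R_n = 90.53 + 2·173.2 = 436.9 kN → 328 kN.
Block shear: A_gv = 1720, A_nv = 1200, A_nt = 216 mm²; R_n = min(0.6F_uA_nv, 0.6F_yA_gv) + U_bs·F_u·A_nt = 372.4 kN → 279 kN.
Block shear governs: 279 kN.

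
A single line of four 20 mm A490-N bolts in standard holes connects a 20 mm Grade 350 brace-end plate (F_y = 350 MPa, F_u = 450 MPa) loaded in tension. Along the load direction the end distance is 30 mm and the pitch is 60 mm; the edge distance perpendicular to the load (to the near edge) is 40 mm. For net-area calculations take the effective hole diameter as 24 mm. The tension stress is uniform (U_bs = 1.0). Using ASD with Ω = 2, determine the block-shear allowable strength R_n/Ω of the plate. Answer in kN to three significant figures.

Shear plane L_v = 30 + 3·60 = 210 mm; A_gv = 210 × 20 = 4200 mm².
A_nv = (210 − 3.5·24) × 20 = 2520 mm².
A_nt = (40 − 0.5·24) × 20 = 560 mm².
0.6 F_u A_nv = 680.4 kN; 0.6 F_y A_gv = 882 kN → shear rupture governs the shear term.
R_n = 680.4 + 1.0 × 450 × 560 / 1000 = 932.4 kN.
Allowable strength R_n/Ω = 932.4 / 2 = 466 kN.

466 kN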